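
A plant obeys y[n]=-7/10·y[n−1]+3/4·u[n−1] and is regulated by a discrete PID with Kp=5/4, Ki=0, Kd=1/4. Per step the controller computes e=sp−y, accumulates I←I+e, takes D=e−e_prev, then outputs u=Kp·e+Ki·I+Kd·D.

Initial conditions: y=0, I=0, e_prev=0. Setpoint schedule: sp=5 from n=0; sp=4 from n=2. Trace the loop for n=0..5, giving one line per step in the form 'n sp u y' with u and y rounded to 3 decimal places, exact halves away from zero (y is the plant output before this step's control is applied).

(exact arithmetic carried between steps; '≈' marks a value shown rounded to 6 d.p. or computed from one; I and e_prev carry over from the previous line; the table rounds u and y to 3 d.p., halves away from zero)
n=0: y=0, sp=5, e=sp−y=5; I=5, D=e−e_prev=5; u=5/4·5+0·5+1/4·5=7.5; next y=-7/10·0+3/4·7.5=5.625
n=1: y=5.625, sp=5, e=sp−y=-0.625; I=4.375, D=e−e_prev=-5.625; u=5/4·(-0.625)+0·4.375+1/4·(-5.625)=-2.1875; next y=-7/10·5.625+3/4·(-2.1875)=-5.578125
n=2: y=-5.578125, sp=4, e=sp−y=9.578125; I=13.953125, D=e−e_prev=10.203125; u=5/4·9.578125+0·13.953125+1/4·10.203125≈14.523438; next y=-7/10·(-5.578125)+3/4·14.523438≈14.797266
n=3: y≈14.797266, sp=4, e=sp−y≈-10.797266; I≈3.155859, D=e−e_prev≈-20.375391; u=5/4·(-10.797266)+0·3.155859+1/4·(-20.375391)≈-18.590430; next y=-7/10·14.797266+3/4·(-18.590430)≈-24.300908
n=4: y≈-24.300908, sp=4, e=sp−y≈28.300908; I≈31.456768, D=e−e_prev≈39.098174; u=5/4·28.300908+0·31.456768+1/4·39.098174≈45.150679; next y=-7/10·(-24.300908)+3/4·45.150679≈50.873645
n=5: y≈50.873645, sp=4, e=sp−y≈-46.873645; I≈-15.416877, D=e−e_prev≈-75.174553; u=5/4·(-46.873645)+0·(-15.416877)+1/4·(-75.174553)≈-77.385694; next y=-7/10·50.873645+3/4·(-77.385694)≈-93.650822

0 5 7.500 0.000
1 5 -2.188 5.625
2 4 14.523 -5.578
3 4 -18.590 14.797
4 4 45.151 -24.301
5 4 -77.386 50.874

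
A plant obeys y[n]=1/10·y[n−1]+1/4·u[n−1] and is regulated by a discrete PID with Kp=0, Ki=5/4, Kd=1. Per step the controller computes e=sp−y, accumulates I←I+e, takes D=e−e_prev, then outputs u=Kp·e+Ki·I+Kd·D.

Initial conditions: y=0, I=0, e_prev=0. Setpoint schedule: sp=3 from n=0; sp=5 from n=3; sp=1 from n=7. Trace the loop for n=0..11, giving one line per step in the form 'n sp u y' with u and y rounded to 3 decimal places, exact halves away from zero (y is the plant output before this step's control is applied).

(exact arithmetic carried between steps; '≈' marks a value shown rounded to 6 d.p. or computed from one; I and e_prev carry over from the previous line; the table rounds u and y to 3 d.p., halves away from zero)
n=0: y=0, sp=3, e=sp−y=3; I=3, D=e−e_prev=3; u=0·3+5/4·3+1·3=6.75; next y=1/10·0+1/4·6.75=1.6875
n=1: y=1.6875, sp=3, e=sp−y=1.3125; I=4.3125, D=e−e_prev=-1.6875; u=0·1.3125+5/4·4.3125+1·(-1.6875)=3.703125; next y=1/10·1.6875+1/4·3.703125≈1.094531
n=2: y≈1.094531, sp=3, e=sp−y≈1.905469; I≈6.217969, D=e−e_prev≈0.592969; u=0·1.905469+5/4·6.217969+1·0.592969≈8.365430; next y=1/10·1.094531+1/4·8.365430≈2.200811
n=3: y≈2.200811, sp=5, e=sp−y≈2.799189; I≈9.017158, D=e−e_prev≈0.893721; u=0·2.799189+5/4·9.017158+1·0.893721≈12.165168; next y=1/10·2.200811+1/4·12.165168≈3.261373
n=4: y≈3.261373, sp=5, e=sp−y≈1.738627; I≈10.755785, D=e−e_prev≈-1.060563; u=0·1.738627+5/4·10.755785+1·(-1.060563)≈12.384169; next y=1/10·3.261373+1/4·12.384169≈3.422179
n=5: y≈3.422179, sp=5, e=sp−y≈1.577821; I≈12.333606, D=e−e_prev≈-0.160806; u=0·1.577821+5/4·12.333606+1·(-0.160806)≈15.256201; next y=1/10·3.422179+1/4·15.256201≈4.156268
n=6: y≈4.156268, sp=5, e=sp−y≈0.843732; I≈13.177337, D=e−e_prev≈-0.734089; u=0·0.843732+5/4·13.177337+1·(-0.734089)≈15.737583; next y=1/10·4.156268+1/4·15.737583≈4.350023
n=7: y≈4.350023, sp=1, e=sp−y≈-3.350023; I≈9.827315, D=e−e_prev≈-4.193755; u=0·(-3.350023)+5/4·9.827315+1·(-4.193755)≈8.090389; next y=1/10·4.350023+1/4·8.090389≈2.457600
n=8: y≈2.457600, sp=1, e=sp−y≈-1.457600; I≈8.369715, D=e−e_prev≈1.892423; u=0·(-1.457600)+5/4·8.369715+1·1.892423≈12.354567; next y=1/10·2.457600+1/4·12.354567≈3.334402
n=9: y≈3.334402, sp=1, e=sp−y≈-2.334402; I≈6.035314, D=e−e_prev≈-0.876802; u=0·(-2.334402)+5/4·6.035314+1·(-0.876802)≈6.667340; next y=1/10·3.334402+1/4·6.667340≈2.000275
n=10: y≈2.000275, sp=1, e=sp−y≈-1.000275; I≈5.035038, D=e−e_prev≈1.334127; u=0·(-1.000275)+5/4·5.035038+1·1.334127≈7.627925; next y=1/10·2.000275+1/4·7.627925≈2.107009
n=11: y≈2.107009, sp=1, e=sp−y≈-1.107009; I≈3.928030, D=e−e_prev≈-0.106734; u=0·(-1.107009)+5/4·3.928030+1·(-0.106734)≈4.803304; next y=1/10·2.107009+1/4·4.803304≈1.411527

0 3 6.750 0.000
1 3 3.703 1.688
2 3 8.365 1.095
3 5 12.165 2.201
4 5 12.384 3.261
5 5 15.256 3.422
6 5 15.738 4.156
7 1 8.090 4.350
8 1 12.355 2.458
9 1 6.667 3.334
10 1 7.628 2.000
11 1 4.803 2.107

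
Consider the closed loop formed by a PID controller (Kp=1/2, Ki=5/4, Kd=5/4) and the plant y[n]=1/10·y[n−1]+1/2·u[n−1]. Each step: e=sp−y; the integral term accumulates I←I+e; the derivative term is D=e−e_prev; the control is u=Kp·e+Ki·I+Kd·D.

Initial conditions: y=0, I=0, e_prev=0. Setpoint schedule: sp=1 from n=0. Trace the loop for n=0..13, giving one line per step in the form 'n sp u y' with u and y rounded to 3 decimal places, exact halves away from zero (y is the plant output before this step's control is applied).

0 1 3.000 0.000
1 1 -1.500 1.500
2 1 6.050 -0.600
3 1 -5.270 2.965
4 1 12.641 -2.339
5 1 -15.090 6.086
6 1 28.152 -6.937
7 1 -39.163 13.382
8 1 65.634 -18.243
9 1 -97.551 30.993
10 1 156.509 -45.676
11 1 -239.071 73.687
12 1 376.836 -112.167
13 1 -582.127 177.201

(exact arithmetic carried between steps; '≈' marks a value shown rounded to 6 d.p. or computed from one; I and e_prev carry over from the previous line; the table rounds u and y to 3 d.p., halves away from zero)
n=0: y=0, sp=1, e=sp−y=1; I=1, D=e−e_prev=1; u=1/2·1+5/4·1+5/4·1=3; next y=1/10·0+1/2·3=1.5
n=1: y=1.5, sp=1, e=sp−y=-0.5; I=0.5, D=e−e_prev=-1.5; u=1/2·(-0.5)+5/4·0.5+5/4·(-1.5)=-1.5; next y=1/10·1.5+1/2·(-1.5)=-0.6
n=2: y=-0.6, sp=1, e=sp−y=1.6; I=2.1, D=e−e_prev=2.1; u=1/2·1.6+5/4·2.1+5/4·2.1=6.05; next y=1/10·(-0.6)+1/2·6.05=2.965
n=3: y=2.965, sp=1, e=sp−y=-1.965; I=0.135, D=e−e_prev=-3.565; u=1/2·(-1.965)+5/4·0.135+5/4·(-3.565)=-5.27; next y=1/10·2.965+1/2·(-5.27)=-2.3385
n=4: y=-2.3385, sp=1, e=sp−y=3.3385; I=3.4735, D=e−e_prev=5.3035; u=1/2·3.3385+5/4·3.4735+5/4·5.3035=12.6405; next y=1/10·(-2.3385)+1/2·12.6405=6.0864
n=5: y=6.0864, sp=1, e=sp−y=-5.0864; I=-1.6129, D=e−e_prev=-8.4249; u=1/2·(-5.0864)+5/4·(-1.6129)+5/4·(-8.4249)=-15.09045; next y=1/10·6.0864+1/2·(-15.09045)=-6.936585
n=6: y=-6.936585, sp=1, e=sp−y=7.936585; I=6.323685, D=e−e_prev=13.022985; u=1/2·7.936585+5/4·6.323685+5/4·13.022985=28.15163; next y=1/10·(-6.936585)+1/2·28.15163≈13.382157
n=7: y≈13.382157, sp=1, e=sp−y≈-12.382157; I≈-6.058472, D=e−e_prev≈-20.318742; u=1/2·(-12.382157)+5/4·(-6.058472)+5/4·(-20.318742)≈-39.162595; next y=1/10·13.382157+1/2·(-39.162595)≈-18.243082
n=8: y≈-18.243082, sp=1, e=sp−y≈19.243082; I≈13.184610, D=e−e_prev≈31.625238; u=1/2·19.243082+5/4·13.184610+5/4·31.625238≈65.633851; next y=1/10·(-18.243082)+1/2·65.633851≈30.992617
n=9: y≈30.992617, sp=1, e=sp−y≈-29.992617; I≈-16.808007, D=e−e_prev≈-49.235699; u=1/2·(-29.992617)+5/4·(-16.808007)+5/4·(-49.235699)≈-97.550941; next y=1/10·30.992617+1/2·(-97.550941)≈-45.676209
n=10: y≈-45.676209, sp=1, e=sp−y≈46.676209; I≈29.868202, D=e−e_prev≈76.668826; u=1/2·46.676209+5/4·29.868202+5/4·76.668826≈156.509390; next y=1/10·(-45.676209)+1/2·156.509390≈73.687074
n=11: y≈73.687074, sp=1, e=sp−y≈-72.687074; I≈-42.818872, D=e−e_prev≈-119.363283; u=1/2·(-72.687074)+5/4·(-42.818872)+5/4·(-119.363283)≈-239.071231; next y=1/10·73.687074+1/2·(-239.071231)≈-112.166908
n=12: y≈-112.166908, sp=1, e=sp−y≈113.166908; I≈70.348036, D=e−e_prev≈185.853982; u=1/2·113.166908+5/4·70.348036+5/4·185.853982≈376.835976; next y=1/10·(-112.166908)+1/2·376.835976≈177.201297
n=13: y≈177.201297, sp=1, e=sp−y≈-176.201297; I≈-105.853261, D=e−e_prev≈-289.368205; u=1/2·(-176.201297)+5/4·(-105.853261)+5/4·(-289.368205)≈-582.127482; next y=1/10·177.201297+1/2·(-582.127482)≈-273.343611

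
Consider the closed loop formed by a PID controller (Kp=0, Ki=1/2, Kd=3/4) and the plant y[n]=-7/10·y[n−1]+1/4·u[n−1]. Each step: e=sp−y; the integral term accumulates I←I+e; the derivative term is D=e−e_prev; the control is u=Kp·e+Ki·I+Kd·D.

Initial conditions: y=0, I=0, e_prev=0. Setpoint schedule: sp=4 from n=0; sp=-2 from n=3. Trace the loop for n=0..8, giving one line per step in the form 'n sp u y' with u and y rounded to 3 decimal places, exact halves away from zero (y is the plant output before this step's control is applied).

(exact arithmetic carried between steps; '≈' marks a value shown rounded to 6 d.p. or computed from one; I and e_prev carry over from the previous line; the table rounds u and y to 3 d.p., halves away from zero)
n=0: y=0, sp=4, e=sp−y=4; I=4, D=e−e_prev=4; u=0·4+1/2·4+3/4·4=5; next y=-7/10·0+1/4·5=1.25
n=1: y=1.25, sp=4, e=sp−y=2.75; I=6.75, D=e−e_prev=-1.25; u=0·2.75+1/2·6.75+3/4·(-1.25)=2.4375; next y=-7/10·1.25+1/4·2.4375=-0.265625
n=2: y=-0.265625, sp=4, e=sp−y=4.265625; I=11.015625, D=e−e_prev=1.515625; u=0·4.265625+1/2·11.015625+3/4·1.515625≈6.644531; next y=-7/10·(-0.265625)+1/4·6.644531≈1.847070
n=3: y≈1.847070, sp=-2, e=sp−y≈-3.847070; I≈7.168555, D=e−e_prev≈-8.112695; u=0·(-3.847070)+1/2·7.168555+3/4·(-8.112695)≈-2.500244; next y=-7/10·1.847070+1/4·(-2.500244)≈-1.918010
n=4: y≈-1.918010, sp=-2, e=sp−y≈-0.081990; I≈7.086565, D=e−e_prev≈3.765081; u=0·(-0.081990)+1/2·7.086565+3/4·3.765081≈6.367093; next y=-7/10·(-1.918010)+1/4·6.367093≈2.934380
n=5: y≈2.934380, sp=-2, e=sp−y≈-4.934380; I≈2.152185, D=e−e_prev≈-4.852391; u=0·(-4.934380)+1/2·2.152185+3/4·(-4.852391)≈-2.563201; next y=-7/10·2.934380+1/4·(-2.563201)≈-2.694866
n=6: y≈-2.694866, sp=-2, e=sp−y≈0.694866; I≈2.847051, D=e−e_prev≈5.629247; u=0·0.694866+1/2·2.847051+3/4·5.629247≈5.645461; next y=-7/10·(-2.694866)+1/4·5.645461≈3.297772
n=7: y≈3.297772, sp=-2, e=sp−y≈-5.297772; I≈-2.450721, D=e−e_prev≈-5.992638; u=0·(-5.297772)+1/2·(-2.450721)+3/4·(-5.992638)≈-5.719839; next y=-7/10·3.297772+1/4·(-5.719839)≈-3.738400
n=8: y≈-3.738400, sp=-2, e=sp−y≈1.738400; I≈-0.712321, D=e−e_prev≈7.036172; u=0·1.738400+1/2·(-0.712321)+3/4·7.036172≈4.920968; next y=-7/10·(-3.738400)+1/4·4.920968≈3.847122

0 4 5.000 0.000
1 4 2.438 1.250
2 4 6.645 -0.266
3 -2 -2.500 1.847
4 -2 6.367 -1.918
5 -2 -2.563 2.934
6 -2 5.645 -2.695
7 -2 -5.720 3.298
8 -2 4.921 -3.738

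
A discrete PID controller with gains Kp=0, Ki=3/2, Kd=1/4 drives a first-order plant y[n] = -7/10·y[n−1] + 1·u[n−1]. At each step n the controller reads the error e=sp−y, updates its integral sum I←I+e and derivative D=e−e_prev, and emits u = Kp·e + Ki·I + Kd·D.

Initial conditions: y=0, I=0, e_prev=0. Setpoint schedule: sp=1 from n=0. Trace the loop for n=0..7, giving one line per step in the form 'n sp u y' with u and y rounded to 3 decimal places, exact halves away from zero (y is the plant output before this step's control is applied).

0 1 1.750 0.000
1 1 -0.063 1.750
2 1 4.566 -1.288
3 1 -4.583 5.467
4 1 14.689 -8.409
5 1 -25.390 20.576
6 1 58.138 -39.793
7 1 -115.891 85.993

(exact arithmetic carried between steps; '≈' marks a value shown rounded to 6 d.p. or computed from one; I and e_prev carry over from the previous line; the table rounds u and y to 3 d.p., halves away from zero)
n=0: y=0, sp=1, e=sp−y=1; I=1, D=e−e_prev=1; u=0·1+3/2·1+1/4·1=1.75; next y=-7/10·0+1·1.75=1.75
n=1: y=1.75, sp=1, e=sp−y=-0.75; I=0.25, D=e−e_prev=-1.75; u=0·(-0.75)+3/2·0.25+1/4·(-1.75)=-0.0625; next y=-7/10·1.75+1·(-0.0625)=-1.2875
n=2: y=-1.2875, sp=1, e=sp−y=2.2875; I=2.5375, D=e−e_prev=3.0375; u=0·2.2875+3/2·2.5375+1/4·3.0375=4.565625; next y=-7/10·(-1.2875)+1·4.565625=5.466875
n=3: y=5.466875, sp=1, e=sp−y=-4.466875; I=-1.929375, D=e−e_prev=-6.754375; u=0·(-4.466875)+3/2·(-1.929375)+1/4·(-6.754375)≈-4.582656; next y=-7/10·5.466875+1·(-4.582656)≈-8.409469
n=4: y≈-8.409469, sp=1, e=sp−y≈9.409469; I≈7.480094, D=e−e_prev≈13.876344; u=0·9.409469+3/2·7.480094+1/4·13.876344≈14.689227; next y=-7/10·(-8.409469)+1·14.689227≈20.575855
n=5: y≈20.575855, sp=1, e=sp−y≈-19.575855; I≈-12.095761, D=e−e_prev≈-28.985323; u=0·(-19.575855)+3/2·(-12.095761)+1/4·(-28.985323)≈-25.389972; next y=-7/10·20.575855+1·(-25.389972)≈-39.793071
n=6: y≈-39.793071, sp=1, e=sp−y≈40.793071; I≈28.697310, D=e−e_prev≈60.368925; u=0·40.793071+3/2·28.697310+1/4·60.368925≈58.138196; next y=-7/10·(-39.793071)+1·58.138196≈85.993345
n=7: y≈85.993345, sp=1, e=sp−y≈-84.993345; I≈-56.296035, D=e−e_prev≈-125.786416; u=0·(-84.993345)+3/2·(-56.296035)+1/4·(-125.786416)≈-115.890657; next y=-7/10·85.993345+1·(-115.890657)≈-176.085999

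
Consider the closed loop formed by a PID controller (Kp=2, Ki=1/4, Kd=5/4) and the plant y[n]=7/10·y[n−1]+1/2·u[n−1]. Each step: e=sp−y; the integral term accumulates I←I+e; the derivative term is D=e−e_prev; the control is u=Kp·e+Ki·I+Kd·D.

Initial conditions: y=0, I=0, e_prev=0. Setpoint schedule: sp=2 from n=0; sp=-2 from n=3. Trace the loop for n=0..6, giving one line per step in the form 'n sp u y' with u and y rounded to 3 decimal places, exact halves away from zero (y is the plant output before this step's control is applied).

0 2 7.000 0.000
1 2 -7.250 3.500
2 2 13.113 -1.175
3 -2 -30.118 5.734
4 -2 40.312 -11.045
5 -2 -60.544 12.424
6 -2 84.184 -21.575

(exact arithmetic carried between steps; '≈' marks a value shown rounded to 6 d.p. or computed from one; I and e_prev carry over from the previous line; the table rounds u and y to 3 d.p., halves away from zero)
n=0: y=0, sp=2, e=sp−y=2; I=2, D=e−e_prev=2; u=2·2+1/4·2+5/4·2=7; next y=7/10·0+1/2·7=3.5
n=1: y=3.5, sp=2, e=sp−y=-1.5; I=0.5, D=e−e_prev=-3.5; u=2·(-1.5)+1/4·0.5+5/4·(-3.5)=-7.25; next y=7/10·3.5+1/2·(-7.25)=-1.175
n=2: y=-1.175, sp=2, e=sp−y=3.175; I=3.675, D=e−e_prev=4.675; u=2·3.175+1/4·3.675+5/4·4.675=13.1125; next y=7/10·(-1.175)+1/2·13.1125=5.73375
n=3: y=5.73375, sp=-2, e=sp−y=-7.73375; I=-4.05875, D=e−e_prev=-10.90875; u=2·(-7.73375)+1/4·(-4.05875)+5/4·(-10.90875)=-30.118125; next y=7/10·5.73375+1/2·(-30.118125)≈-11.045438
n=4: y≈-11.045438, sp=-2, e=sp−y≈9.045438; I≈4.986688, D=e−e_prev≈16.779188; u=2·9.045438+1/4·4.986688+5/4·16.779188≈40.311531; next y=7/10·(-11.045438)+1/2·40.311531≈12.423959
n=5: y≈12.423959, sp=-2, e=sp−y≈-14.423959; I≈-9.437272, D=e−e_prev≈-23.469397; u=2·(-14.423959)+1/4·(-9.437272)+5/4·(-23.469397)≈-60.543983; next y=7/10·12.423959+1/2·(-60.543983)≈-21.575220
n=6: y≈-21.575220, sp=-2, e=sp−y≈19.575220; I≈10.137948, D=e−e_prev≈33.999179; u=2·19.575220+1/4·10.137948+5/4·33.999179≈84.183901; next y=7/10·(-21.575220)+1/2·84.183901≈26.989296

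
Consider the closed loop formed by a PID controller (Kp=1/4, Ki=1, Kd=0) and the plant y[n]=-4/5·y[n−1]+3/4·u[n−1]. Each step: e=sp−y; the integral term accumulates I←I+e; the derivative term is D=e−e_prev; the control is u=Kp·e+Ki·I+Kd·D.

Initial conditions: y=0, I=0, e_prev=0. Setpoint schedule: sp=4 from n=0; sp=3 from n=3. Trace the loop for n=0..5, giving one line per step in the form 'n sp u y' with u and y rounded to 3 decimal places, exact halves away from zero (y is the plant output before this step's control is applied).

(exact arithmetic carried between steps; '≈' marks a value shown rounded to 6 d.p. or computed from one; I and e_prev carry over from the previous line; the table rounds u and y to 3 d.p., halves away from zero)
n=0: y=0, sp=4, e=sp−y=4; I=4, D=e−e_prev=4; u=1/4·4+1·4+0·4=5; next y=-4/5·0+3/4·5=3.75
n=1: y=3.75, sp=4, e=sp−y=0.25; I=4.25, D=e−e_prev=-3.75; u=1/4·0.25+1·4.25+0·(-3.75)=4.3125; next y=-4/5·3.75+3/4·4.3125=0.234375
n=2: y=0.234375, sp=4, e=sp−y=3.765625; I=8.015625, D=e−e_prev=3.515625; u=1/4·3.765625+1·8.015625+0·3.515625≈8.957031; next y=-4/5·0.234375+3/4·8.957031≈6.530273
n=3: y≈6.530273, sp=3, e=sp−y≈-3.530273; I≈4.485352, D=e−e_prev≈-7.295898; u=1/4·(-3.530273)+1·4.485352+0·(-7.295898)≈3.602783; next y=-4/5·6.530273+3/4·3.602783≈-2.522131
n=4: y≈-2.522131, sp=3, e=sp−y≈5.522131; I≈10.007483, D=e−e_prev≈9.052405; u=1/4·5.522131+1·10.007483+0·9.052405≈11.388016; next y=-4/5·(-2.522131)+3/4·11.388016≈10.558717
n=5: y≈10.558717, sp=3, e=sp−y≈-7.558717; I≈2.448766, D=e−e_prev≈-13.080848; u=1/4·(-7.558717)+1·2.448766+0·(-13.080848)≈0.559087; next y=-4/5·10.558717+3/4·0.559087≈-8.027658

0 4 5.000 0.000
1 4 4.313 3.750
2 4 8.957 0.234
3 3 3.603 6.530
4 3 11.388 -2.522
5 3 0.559 10.559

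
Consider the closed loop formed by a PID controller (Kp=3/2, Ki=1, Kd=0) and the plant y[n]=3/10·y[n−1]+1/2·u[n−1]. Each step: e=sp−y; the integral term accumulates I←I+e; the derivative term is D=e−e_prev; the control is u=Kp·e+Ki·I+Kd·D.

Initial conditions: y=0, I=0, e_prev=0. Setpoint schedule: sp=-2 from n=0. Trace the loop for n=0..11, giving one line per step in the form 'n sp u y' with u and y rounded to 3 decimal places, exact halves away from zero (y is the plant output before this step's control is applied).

(exact arithmetic carried between steps; '≈' marks a value shown rounded to 6 d.p. or computed from one; I and e_prev carry over from the previous line; the table rounds u and y to 3 d.p., halves away from zero)
n=0: y=0, sp=-2, e=sp−y=-2; I=-2, D=e−e_prev=-2; u=3/2·(-2)+1·(-2)+0·(-2)=-5; next y=3/10·0+1/2·(-5)=-2.5
n=1: y=-2.5, sp=-2, e=sp−y=0.5; I=-1.5, D=e−e_prev=2.5; u=3/2·0.5+1·(-1.5)+0·2.5=-0.75; next y=3/10·(-2.5)+1/2·(-0.75)=-1.125
n=2: y=-1.125, sp=-2, e=sp−y=-0.875; I=-2.375, D=e−e_prev=-1.375; u=3/2·(-0.875)+1·(-2.375)+0·(-1.375)=-3.6875; next y=3/10·(-1.125)+1/2·(-3.6875)=-2.18125
n=3: y=-2.18125, sp=-2, e=sp−y=0.18125; I=-2.19375, D=e−e_prev=1.05625; u=3/2·0.18125+1·(-2.19375)+0·1.05625=-1.921875; next y=3/10·(-2.18125)+1/2·(-1.921875)≈-1.615313
n=4: y≈-1.615313, sp=-2, e=sp−y≈-0.384688; I≈-2.578438, D=e−e_prev≈-0.565938; u=3/2·(-0.384688)+1·(-2.578438)+0·(-0.565938)≈-3.155469; next y=3/10·(-1.615313)+1/2·(-3.155469)≈-2.062328
n=5: y≈-2.062328, sp=-2, e=sp−y≈0.062328; I≈-2.516109, D=e−e_prev≈0.447016; u=3/2·0.062328+1·(-2.516109)+0·0.447016≈-2.422617; next y=3/10·(-2.062328)+1/2·(-2.422617)≈-1.830007
n=6: y≈-1.830007, sp=-2, e=sp−y≈-0.169993; I≈-2.686102, D=e−e_prev≈-0.232321; u=3/2·(-0.169993)+1·(-2.686102)+0·(-0.232321)≈-2.941092; next y=3/10·(-1.830007)+1/2·(-2.941092)≈-2.019548
n=7: y≈-2.019548, sp=-2, e=sp−y≈0.019548; I≈-2.666554, D=e−e_prev≈0.189541; u=3/2·0.019548+1·(-2.666554)+0·0.189541≈-2.637232; next y=3/10·(-2.019548)+1/2·(-2.637232)≈-1.924481
n=8: y≈-1.924481, sp=-2, e=sp−y≈-0.075519; I≈-2.742074, D=e−e_prev≈-0.095067; u=3/2·(-0.075519)+1·(-2.742074)+0·(-0.095067)≈-2.855353; next y=3/10·(-1.924481)+1/2·(-2.855353)≈-2.005021
n=9: y≈-2.005021, sp=-2, e=sp−y≈0.005021; I≈-2.737053, D=e−e_prev≈0.080540; u=3/2·0.005021+1·(-2.737053)+0·0.080540≈-2.729522; next y=3/10·(-2.005021)+1/2·(-2.729522)≈-1.966267
n=10: y≈-1.966267, sp=-2, e=sp−y≈-0.033733; I≈-2.770786, D=e−e_prev≈-0.038753; u=3/2·(-0.033733)+1·(-2.770786)+0·(-0.038753)≈-2.821385; next y=3/10·(-1.966267)+1/2·(-2.821385)≈-2.000573
n=11: y≈-2.000573, sp=-2, e=sp−y≈0.000573; I≈-2.770213, D=e−e_prev≈0.034305; u=3/2·0.000573+1·(-2.770213)+0·0.034305≈-2.769354; next y=3/10·(-2.000573)+1/2·(-2.769354)≈-1.984849

0 -2 -5.000 0.000
1 -2 -0.750 -2.500
2 -2 -3.688 -1.125
3 -2 -1.922 -2.181
4 -2 -3.155 -1.615
5 -2 -2.423 -2.062
6 -2 -2.941 -1.830
7 -2 -2.637 -2.020
8 -2 -2.855 -1.924
9 -2 -2.730 -2.005
10 -2 -2.821 -1.966
11 -2 -2.769 -2.001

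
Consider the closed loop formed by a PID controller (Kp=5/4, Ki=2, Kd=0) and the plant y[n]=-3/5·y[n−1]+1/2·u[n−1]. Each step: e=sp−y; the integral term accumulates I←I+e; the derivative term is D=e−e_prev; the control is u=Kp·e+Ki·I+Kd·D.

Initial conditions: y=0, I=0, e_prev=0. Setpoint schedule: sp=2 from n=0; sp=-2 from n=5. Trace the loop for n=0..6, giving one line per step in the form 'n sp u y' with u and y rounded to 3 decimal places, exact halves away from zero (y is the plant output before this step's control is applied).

0 2 6.500 0.000
1 2 -0.063 3.250
2 2 14.439 -1.981
3 2 -11.364 8.408
4 2 38.009 -10.727
5 -2 -67.083 25.441
6 -2 119.338 -48.806

(exact arithmetic carried between steps; '≈' marks a value shown rounded to 6 d.p. or computed from one; I and e_prev carry over from the previous line; the table rounds u and y to 3 d.p., halves away from zero)
n=0: y=0, sp=2, e=sp−y=2; I=2, D=e−e_prev=2; u=5/4·2+2·2+0·2=6.5; next y=-3/5·0+1/2·6.5=3.25
n=1: y=3.25, sp=2, e=sp−y=-1.25; I=0.75, D=e−e_prev=-3.25; u=5/4·(-1.25)+2·0.75+0·(-3.25)=-0.0625; next y=-3/5·3.25+1/2·(-0.0625)=-1.98125
n=2: y=-1.98125, sp=2, e=sp−y=3.98125; I=4.73125, D=e−e_prev=5.23125; u=5/4·3.98125+2·4.73125+0·5.23125≈14.439063; next y=-3/5·(-1.98125)+1/2·14.439063≈8.408281
n=3: y≈8.408281, sp=2, e=sp−y≈-6.408281; I≈-1.677031, D=e−e_prev≈-10.389531; u=5/4·(-6.408281)+2·(-1.677031)+0·(-10.389531)≈-11.364414; next y=-3/5·8.408281+1/2·(-11.364414)≈-10.727176
n=4: y≈-10.727176, sp=2, e=sp−y≈12.727176; I≈11.050145, D=e−e_prev≈19.135457; u=5/4·12.727176+2·11.050145+0·19.135457≈38.009259; next y=-3/5·(-10.727176)+1/2·38.009259≈25.440935
n=5: y≈25.440935, sp=-2, e=sp−y≈-27.440935; I≈-16.390790, D=e−e_prev≈-40.168111; u=5/4·(-27.440935)+2·(-16.390790)+0·(-40.168111)≈-67.082749; next y=-3/5·25.440935+1/2·(-67.082749)≈-48.805936
n=6: y≈-48.805936, sp=-2, e=sp−y≈46.805936; I≈30.415145, D=e−e_prev≈74.246870; u=5/4·46.805936+2·30.415145+0·74.246870≈119.337710; next y=-3/5·(-48.805936)+1/2·119.337710≈88.952416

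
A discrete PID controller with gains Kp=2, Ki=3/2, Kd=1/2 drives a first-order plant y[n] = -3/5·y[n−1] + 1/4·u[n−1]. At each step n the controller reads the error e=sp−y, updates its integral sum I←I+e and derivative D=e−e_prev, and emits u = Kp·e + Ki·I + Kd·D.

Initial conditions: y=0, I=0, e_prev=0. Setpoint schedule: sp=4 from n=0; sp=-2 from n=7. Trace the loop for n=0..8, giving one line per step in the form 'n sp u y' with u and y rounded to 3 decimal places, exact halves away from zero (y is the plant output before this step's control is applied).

0 4 16.000 0.000
1 4 4.000 4.000
2 4 27.600 -1.400
3 4 -3.560 7.740
4 4 48.496 -5.534
5 4 -27.754 15.444
6 4 92.167 -16.205
7 -2 -113.229 32.765
8 -2 185.032 -47.966

(exact arithmetic carried between steps; '≈' marks a value shown rounded to 6 d.p. or computed from one; I and e_prev carry over from the previous line; the table rounds u and y to 3 d.p., halves away from zero)
n=0: y=0, sp=4, e=sp−y=4; I=4, D=e−e_prev=4; u=2·4+3/2·4+1/2·4=16; next y=-3/5·0+1/4·16=4
n=1: y=4, sp=4, e=sp−y=0; I=4, D=e−e_prev=-4; u=2·0+3/2·4+1/2·(-4)=4; next y=-3/5·4+1/4·4=-1.4
n=2: y=-1.4, sp=4, e=sp−y=5.4; I=9.4, D=e−e_prev=5.4; u=2·5.4+3/2·9.4+1/2·5.4=27.6; next y=-3/5·(-1.4)+1/4·27.6=7.74
n=3: y=7.74, sp=4, e=sp−y=-3.74; I=5.66, D=e−e_prev=-9.14; u=2·(-3.74)+3/2·5.66+1/2·(-9.14)=-3.56; next y=-3/5·7.74+1/4·(-3.56)=-5.534
n=4: y=-5.534, sp=4, e=sp−y=9.534; I=15.194, D=e−e_prev=13.274; u=2·9.534+3/2·15.194+1/2·13.274=48.496; next y=-3/5·(-5.534)+1/4·48.496=15.4444
n=5: y=15.4444, sp=4, e=sp−y=-11.4444; I=3.7496, D=e−e_prev=-20.9784; u=2·(-11.4444)+3/2·3.7496+1/2·(-20.9784)=-27.7536; next y=-3/5·15.4444+1/4·(-27.7536)=-16.20504
n=6: y=-16.20504, sp=4, e=sp−y=20.20504; I=23.95464, D=e−e_prev=31.64944; u=2·20.20504+3/2·23.95464+1/2·31.64944=92.16676; next y=-3/5·(-16.20504)+1/4·92.16676=32.764714
n=7: y=32.764714, sp=-2, e=sp−y=-34.764714; I=-10.810074, D=e−e_prev=-54.969754; u=2·(-34.764714)+3/2·(-10.810074)+1/2·(-54.969754)=-113.229416; next y=-3/5·32.764714+1/4·(-113.229416)≈-47.966182
n=8: y≈-47.966182, sp=-2, e=sp−y≈45.966182; I≈35.156108, D=e−e_prev≈80.730896; u=2·45.966182+3/2·35.156108+1/2·80.730896≈185.031976; next y=-3/5·(-47.966182)+1/4·185.031976≈75.037703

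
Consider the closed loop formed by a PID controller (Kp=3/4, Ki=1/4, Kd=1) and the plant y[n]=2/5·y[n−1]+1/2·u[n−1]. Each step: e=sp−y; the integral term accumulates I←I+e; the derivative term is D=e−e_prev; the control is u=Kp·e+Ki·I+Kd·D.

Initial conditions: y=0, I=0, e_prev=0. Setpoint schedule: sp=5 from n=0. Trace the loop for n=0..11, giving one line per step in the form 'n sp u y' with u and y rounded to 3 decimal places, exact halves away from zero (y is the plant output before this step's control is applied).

(exact arithmetic carried between steps; '≈' marks a value shown rounded to 6 d.p. or computed from one; I and e_prev carry over from the previous line; the table rounds u and y to 3 d.p., halves away from zero)
n=0: y=0, sp=5, e=sp−y=5; I=5, D=e−e_prev=5; u=3/4·5+1/4·5+1·5=10; next y=2/5·0+1/2·10=5
n=1: y=5, sp=5, e=sp−y=0; I=5, D=e−e_prev=-5; u=3/4·0+1/4·5+1·(-5)=-3.75; next y=2/5·5+1/2·(-3.75)=0.125
n=2: y=0.125, sp=5, e=sp−y=4.875; I=9.875, D=e−e_prev=4.875; u=3/4·4.875+1/4·9.875+1·4.875=11; next y=2/5·0.125+1/2·11=5.55
n=3: y=5.55, sp=5, e=sp−y=-0.55; I=9.325, D=e−e_prev=-5.425; u=3/4·(-0.55)+1/4·9.325+1·(-5.425)=-3.50625; next y=2/5·5.55+1/2·(-3.50625)=0.466875
n=4: y=0.466875, sp=5, e=sp−y=4.533125; I=13.858125, D=e−e_prev=5.083125; u=3/4·4.533125+1/4·13.858125+1·5.083125=11.9475; next y=2/5·0.466875+1/2·11.9475=6.1605
n=5: y=6.1605, sp=5, e=sp−y=-1.1605; I=12.697625, D=e−e_prev=-5.693625; u=3/4·(-1.1605)+1/4·12.697625+1·(-5.693625)≈-3.389594; next y=2/5·6.1605+1/2·(-3.389594)≈0.769403
n=6: y≈0.769403, sp=5, e=sp−y≈4.230597; I≈16.928222, D=e−e_prev≈5.391097; u=3/4·4.230597+1/4·16.928222+1·5.391097≈12.7961; next y=2/5·0.769403+1/2·12.7961≈6.705811
n=7: y≈6.705811, sp=5, e=sp−y≈-1.705811; I≈15.222411, D=e−e_prev≈-5.936408; u=3/4·(-1.705811)+1/4·15.222411+1·(-5.936408)≈-3.410164; next y=2/5·6.705811+1/2·(-3.410164)≈0.977243
n=8: y≈0.977243, sp=5, e=sp−y≈4.022757; I≈19.245168, D=e−e_prev≈5.728569; u=3/4·4.022757+1/4·19.245168+1·5.728569≈13.556929; next y=2/5·0.977243+1/2·13.556929≈7.169361
n=9: y≈7.169361, sp=5, e=sp−y≈-2.169361; I≈17.075807, D=e−e_prev≈-6.192119; u=3/4·(-2.169361)+1/4·17.075807+1·(-6.192119)≈-3.550188; next y=2/5·7.169361+1/2·(-3.550188)≈1.092650
n=10: y≈1.092650, sp=5, e=sp−y≈3.907350; I≈20.983156, D=e−e_prev≈6.076711; u=3/4·3.907350+1/4·20.983156+1·6.076711≈14.253012; next y=2/5·1.092650+1/2·14.253012≈7.563566
n=11: y≈7.563566, sp=5, e=sp−y≈-2.563566; I≈18.419590, D=e−e_prev≈-6.470916; u=3/4·(-2.563566)+1/4·18.419590+1·(-6.470916)≈-3.788693; next y=2/5·7.563566+1/2·(-3.788693)≈1.131080

0 5 10.000 0.000
1 5 -3.750 5.000
2 5 11.000 0.125
3 5 -3.506 5.550
4 5 11.948 0.467
5 5 -3.390 6.161
6 5 12.796 0.769
7 5 -3.410 6.706
8 5 13.557 0.977
9 5 -3.550 7.169
10 5 14.253 1.093
11 5 -3.789 7.564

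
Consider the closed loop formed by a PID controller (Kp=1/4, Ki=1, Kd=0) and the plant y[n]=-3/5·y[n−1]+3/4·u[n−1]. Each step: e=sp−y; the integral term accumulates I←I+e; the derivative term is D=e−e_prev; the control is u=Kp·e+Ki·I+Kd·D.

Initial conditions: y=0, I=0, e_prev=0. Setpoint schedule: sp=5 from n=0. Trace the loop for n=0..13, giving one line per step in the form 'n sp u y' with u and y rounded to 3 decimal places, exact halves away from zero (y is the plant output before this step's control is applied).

(exact arithmetic carried between steps; '≈' marks a value shown rounded to 6 d.p. or computed from one; I and e_prev carry over from the previous line; the table rounds u and y to 3 d.p., halves away from zero)
n=0: y=0, sp=5, e=sp−y=5; I=5, D=e−e_prev=5; u=1/4·5+1·5+0·5=6.25; next y=-3/5·0+3/4·6.25=4.6875
n=1: y=4.6875, sp=5, e=sp−y=0.3125; I=5.3125, D=e−e_prev=-4.6875; u=1/4·0.3125+1·5.3125+0·(-4.6875)=5.390625; next y=-3/5·4.6875+3/4·5.390625≈1.230469
n=2: y≈1.230469, sp=5, e=sp−y≈3.769531; I≈9.082031, D=e−e_prev≈3.457031; u=1/4·3.769531+1·9.082031+0·3.457031≈10.024414; next y=-3/5·1.230469+3/4·10.024414≈6.780029
n=3: y≈6.780029, sp=5, e=sp−y≈-1.780029; I≈7.302002, D=e−e_prev≈-5.549561; u=1/4·(-1.780029)+1·7.302002+0·(-5.549561)≈6.856995; next y=-3/5·6.780029+3/4·6.856995≈1.074728
n=4: y≈1.074728, sp=5, e=sp−y≈3.925272; I≈11.227274, D=e−e_prev≈5.705301; u=1/4·3.925272+1·11.227274+0·5.705301≈12.208591; next y=-3/5·1.074728+3/4·12.208591≈8.511607
n=5: y≈8.511607, sp=5, e=sp−y≈-3.511607; I≈7.715667, D=e−e_prev≈-7.436878; u=1/4·(-3.511607)+1·7.715667+0·(-7.436878)≈6.837765; next y=-3/5·8.511607+3/4·6.837765≈0.021360
n=6: y≈0.021360, sp=5, e=sp−y≈4.978640; I≈12.694307, D=e−e_prev≈8.490246; u=1/4·4.978640+1·12.694307+0·8.490246≈13.938967; next y=-3/5·0.021360+3/4·13.938967≈10.441409
n=7: y≈10.441409, sp=5, e=sp−y≈-5.441409; I≈7.252898, D=e−e_prev≈-10.420049; u=1/4·(-5.441409)+1·7.252898+0·(-10.420049)≈5.892546; next y=-3/5·10.441409+3/4·5.892546≈-1.845436
n=8: y≈-1.845436, sp=5, e=sp−y≈6.845436; I≈14.098334, D=e−e_prev≈12.286845; u=1/4·6.845436+1·14.098334+0·12.286845≈15.809693; next y=-3/5·(-1.845436)+3/4·15.809693≈12.964532
n=9: y≈12.964532, sp=5, e=sp−y≈-7.964532; I≈6.133802, D=e−e_prev≈-14.809968; u=1/4·(-7.964532)+1·6.133802+0·(-14.809968)≈4.142669; next y=-3/5·12.964532+3/4·4.142669≈-4.671717
n=10: y≈-4.671717, sp=5, e=sp−y≈9.671717; I≈15.805519, D=e−e_prev≈17.636249; u=1/4·9.671717+1·15.805519+0·17.636249≈18.223449; next y=-3/5·(-4.671717)+3/4·18.223449≈16.470617
n=11: y≈16.470617, sp=5, e=sp−y≈-11.470617; I≈4.334903, D=e−e_prev≈-21.142333; u=1/4·(-11.470617)+1·4.334903+0·(-21.142333)≈1.467249; next y=-3/5·16.470617+3/4·1.467249≈-8.781933
n=12: y≈-8.781933, sp=5, e=sp−y≈13.781933; I≈18.116836, D=e−e_prev≈25.252550; u=1/4·13.781933+1·18.116836+0·25.252550≈21.562320; next y=-3/5·(-8.781933)+3/4·21.562320≈21.440900
n=13: y≈21.440900, sp=5, e=sp−y≈-16.440900; I≈1.675936, D=e−e_prev≈-30.222833; u=1/4·(-16.440900)+1·1.675936+0·(-30.222833)≈-2.434288; next y=-3/5·21.440900+3/4·(-2.434288)≈-14.690256

0 5 6.250 0.000
1 5 5.391 4.688
2 5 10.024 1.230
3 5 6.857 6.780
4 5 12.209 1.075
5 5 6.838 8.512
6 5 13.939 0.021
7 5 5.893 10.441
8 5 15.810 -1.845
9 5 4.143 12.965
10 5 18.223 -4.672
11 5 1.467 16.471
12 5 21.562 -8.782
13 5 -2.434 21.441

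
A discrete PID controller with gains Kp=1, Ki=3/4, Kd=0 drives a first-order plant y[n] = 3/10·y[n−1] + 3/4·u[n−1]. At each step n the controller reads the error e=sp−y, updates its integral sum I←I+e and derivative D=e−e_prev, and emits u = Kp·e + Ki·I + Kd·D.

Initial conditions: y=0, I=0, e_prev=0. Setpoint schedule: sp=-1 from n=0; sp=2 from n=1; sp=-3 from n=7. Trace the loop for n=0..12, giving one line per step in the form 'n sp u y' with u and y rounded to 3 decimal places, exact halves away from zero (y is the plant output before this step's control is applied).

0 -1 -1.750 0.000
1 2 5.047 -1.313
2 2 -0.701 3.391
3 2 3.330 0.492
4 2 0.693 2.645
5 2 2.540 1.313
6 2 1.330 2.299
7 -3 -6.574 1.687
8 -3 0.606 -4.424
9 -3 -4.541 -0.873
10 -3 -1.246 -3.667
11 -3 -3.603 -2.034
12 -3 -2.091 -3.312

(exact arithmetic carried between steps; '≈' marks a value shown rounded to 6 d.p. or computed from one; I and e_prev carry over from the previous line; the table rounds u and y to 3 d.p., halves away from zero)
n=0: y=0, sp=-1, e=sp−y=-1; I=-1, D=e−e_prev=-1; u=1·(-1)+3/4·(-1)+0·(-1)=-1.75; next y=3/10·0+3/4·(-1.75)=-1.3125
n=1: y=-1.3125, sp=2, e=sp−y=3.3125; I=2.3125, D=e−e_prev=4.3125; u=1·3.3125+3/4·2.3125+0·4.3125=5.046875; next y=3/10·(-1.3125)+3/4·5.046875≈3.391406
n=2: y≈3.391406, sp=2, e=sp−y≈-1.391406; I≈0.921094, D=e−e_prev≈-4.703906; u=1·(-1.391406)+3/4·0.921094+0·(-4.703906)≈-0.700586; next y=3/10·3.391406+3/4·(-0.700586)≈0.491982
n=3: y≈0.491982, sp=2, e=sp−y≈1.508018; I≈2.429111, D=e−e_prev≈2.899424; u=1·1.508018+3/4·2.429111+0·2.899424≈3.329851; next y=3/10·0.491982+3/4·3.329851≈2.644983
n=4: y≈2.644983, sp=2, e=sp−y≈-0.644983; I≈1.784128, D=e−e_prev≈-2.153001; u=1·(-0.644983)+3/4·1.784128+0·(-2.153001)≈0.693113; next y=3/10·2.644983+3/4·0.693113≈1.313330
n=5: y≈1.313330, sp=2, e=sp−y≈0.686670; I≈2.470798, D=e−e_prev≈1.331653; u=1·0.686670+3/4·2.470798+0·1.331653≈2.539769; next y=3/10·1.313330+3/4·2.539769≈2.298826
n=6: y≈2.298826, sp=2, e=sp−y≈-0.298826; I≈2.171973, D=e−e_prev≈-0.985496; u=1·(-0.298826)+3/4·2.171973+0·(-0.985496)≈1.330154; next y=3/10·2.298826+3/4·1.330154≈1.687263
n=7: y≈1.687263, sp=-3, e=sp−y≈-4.687263; I≈-2.515290, D=e−e_prev≈-4.388437; u=1·(-4.687263)+3/4·(-2.515290)+0·(-4.388437)≈-6.573731; next y=3/10·1.687263+3/4·(-6.573731)≈-4.424119
n=8: y≈-4.424119, sp=-3, e=sp−y≈1.424119; I≈-1.091171, D=e−e_prev≈6.111382; u=1·1.424119+3/4·(-1.091171)+0·6.111382≈0.605741; next y=3/10·(-4.424119)+3/4·0.605741≈-0.872930
n=9: y≈-0.872930, sp=-3, e=sp−y≈-2.127070; I≈-3.218241, D=e−e_prev≈-3.551189; u=1·(-2.127070)+3/4·(-3.218241)+0·(-3.551189)≈-4.540751; next y=3/10·(-0.872930)+3/4·(-4.540751)≈-3.667442
n=10: y≈-3.667442, sp=-3, e=sp−y≈0.667442; I≈-2.550799, D=e−e_prev≈2.794512; u=1·0.667442+3/4·(-2.550799)+0·2.794512≈-1.245657; next y=3/10·(-3.667442)+3/4·(-1.245657)≈-2.034476
n=11: y≈-2.034476, sp=-3, e=sp−y≈-0.965524; I≈-3.516323, D=e−e_prev≈-1.632966; u=1·(-0.965524)+3/4·(-3.516323)+0·(-1.632966)≈-3.602767; next y=3/10·(-2.034476)+3/4·(-3.602767)≈-3.312418
n=12: y≈-3.312418, sp=-3, e=sp−y≈0.312418; I≈-3.203906, D=e−e_prev≈1.277942; u=1·0.312418+3/4·(-3.203906)+0·1.277942≈-2.090511; next y=3/10·(-3.312418)+3/4·(-2.090511)≈-2.561609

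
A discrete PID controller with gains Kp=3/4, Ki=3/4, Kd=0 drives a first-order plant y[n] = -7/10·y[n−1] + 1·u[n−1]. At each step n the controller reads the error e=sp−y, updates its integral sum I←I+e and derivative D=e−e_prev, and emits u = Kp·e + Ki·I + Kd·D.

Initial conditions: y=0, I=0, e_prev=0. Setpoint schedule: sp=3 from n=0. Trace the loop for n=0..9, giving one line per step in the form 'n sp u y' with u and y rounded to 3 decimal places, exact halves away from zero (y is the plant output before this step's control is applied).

(exact arithmetic carried between steps; '≈' marks a value shown rounded to 6 d.p. or computed from one; I and e_prev carry over from the previous line; the table rounds u and y to 3 d.p., halves away from zero)
n=0: y=0, sp=3, e=sp−y=3; I=3, D=e−e_prev=3; u=3/4·3+3/4·3+0·3=4.5; next y=-7/10·0+1·4.5=4.5
n=1: y=4.5, sp=3, e=sp−y=-1.5; I=1.5, D=e−e_prev=-4.5; u=3/4·(-1.5)+3/4·1.5+0·(-4.5)=0; next y=-7/10·4.5+1·0=-3.15
n=2: y=-3.15, sp=3, e=sp−y=6.15; I=7.65, D=e−e_prev=7.65; u=3/4·6.15+3/4·7.65+0·7.65=10.35; next y=-7/10·(-3.15)+1·10.35=12.555
n=3: y=12.555, sp=3, e=sp−y=-9.555; I=-1.905, D=e−e_prev=-15.705; u=3/4·(-9.555)+3/4·(-1.905)+0·(-15.705)=-8.595; next y=-7/10·12.555+1·(-8.595)=-17.3835
n=4: y=-17.3835, sp=3, e=sp−y=20.3835; I=18.4785, D=e−e_prev=29.9385; u=3/4·20.3835+3/4·18.4785+0·29.9385=29.1465; next y=-7/10·(-17.3835)+1·29.1465=41.31495
n=5: y=41.31495, sp=3, e=sp−y=-38.31495; I=-19.83645, D=e−e_prev=-58.69845; u=3/4·(-38.31495)+3/4·(-19.83645)+0·(-58.69845)=-43.61355; next y=-7/10·41.31495+1·(-43.61355)=-72.534015
n=6: y=-72.534015, sp=3, e=sp−y=75.534015; I=55.697565, D=e−e_prev=113.848965; u=3/4·75.534015+3/4·55.697565+0·113.848965=98.423685; next y=-7/10·(-72.534015)+1·98.423685≈149.197496
n=7: y≈149.197496, sp=3, e=sp−y≈-146.197496; I≈-90.499931, D=e−e_prev≈-221.731511; u=3/4·(-146.197496)+3/4·(-90.499931)+0·(-221.731511)≈-177.523070; next y=-7/10·149.197496+1·(-177.523070)≈-281.961316
n=8: y≈-281.961316, sp=3, e=sp−y≈284.961316; I≈194.461386, D=e−e_prev≈431.158812; u=3/4·284.961316+3/4·194.461386+0·431.158812≈359.567027; next y=-7/10·(-281.961316)+1·359.567027≈556.939948
n=9: y≈556.939948, sp=3, e=sp−y≈-553.939948; I≈-359.478562, D=e−e_prev≈-838.901264; u=3/4·(-553.939948)+3/4·(-359.478562)+0·(-838.901264)≈-685.063883; next y=-7/10·556.939948+1·(-685.063883)≈-1074.921846

0 3 4.500 0.000
1 3 0.000 4.500
2 3 10.350 -3.150
3 3 -8.595 12.555
4 3 29.147 -17.384
5 3 -43.614 41.315
6 3 98.424 -72.534
7 3 -177.523 149.197
8 3 359.567 -281.961
9 3 -685.064 556.940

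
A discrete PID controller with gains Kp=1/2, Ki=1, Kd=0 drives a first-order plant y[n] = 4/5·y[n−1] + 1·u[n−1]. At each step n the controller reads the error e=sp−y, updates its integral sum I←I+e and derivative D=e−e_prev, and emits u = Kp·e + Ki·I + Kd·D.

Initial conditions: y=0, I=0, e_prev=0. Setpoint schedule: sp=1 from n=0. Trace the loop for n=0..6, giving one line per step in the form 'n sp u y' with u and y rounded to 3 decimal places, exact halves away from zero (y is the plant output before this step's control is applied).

(exact arithmetic carried between steps; '≈' marks a value shown rounded to 6 d.p. or computed from one; I and e_prev carry over from the previous line; the table rounds u and y to 3 d.p., halves away from zero)
n=0: y=0, sp=1, e=sp−y=1; I=1, D=e−e_prev=1; u=1/2·1+1·1+0·1=1.5; next y=4/5·0+1·1.5=1.5
n=1: y=1.5, sp=1, e=sp−y=-0.5; I=0.5, D=e−e_prev=-1.5; u=1/2·(-0.5)+1·0.5+0·(-1.5)=0.25; next y=4/5·1.5+1·0.25=1.45
n=2: y=1.45, sp=1, e=sp−y=-0.45; I=0.05, D=e−e_prev=0.05; u=1/2·(-0.45)+1·0.05+0·0.05=-0.175; next y=4/5·1.45+1·(-0.175)=0.985
n=3: y=0.985, sp=1, e=sp−y=0.015; I=0.065, D=e−e_prev=0.465; u=1/2·0.015+1·0.065+0·0.465=0.0725; next y=4/5·0.985+1·0.0725=0.8605
n=4: y=0.8605, sp=1, e=sp−y=0.1395; I=0.2045, D=e−e_prev=0.1245; u=1/2·0.1395+1·0.2045+0·0.1245=0.27425; next y=4/5·0.8605+1·0.27425=0.96265
n=5: y=0.96265, sp=1, e=sp−y=0.03735; I=0.24185, D=e−e_prev=-0.10215; u=1/2·0.03735+1·0.24185+0·(-0.10215)=0.260525; next y=4/5·0.96265+1·0.260525=1.030645
n=6: y=1.030645, sp=1, e=sp−y=-0.030645; I=0.211205, D=e−e_prev=-0.067995; u=1/2·(-0.030645)+1·0.211205+0·(-0.067995)≈0.195883; next y=4/5·1.030645+1·0.195883≈1.020399

0 1 1.500 0.000
1 1 0.250 1.500
2 1 -0.175 1.450
3 1 0.073 0.985
4 1 0.274 0.861
5 1 0.261 0.963
6 1 0.196 1.031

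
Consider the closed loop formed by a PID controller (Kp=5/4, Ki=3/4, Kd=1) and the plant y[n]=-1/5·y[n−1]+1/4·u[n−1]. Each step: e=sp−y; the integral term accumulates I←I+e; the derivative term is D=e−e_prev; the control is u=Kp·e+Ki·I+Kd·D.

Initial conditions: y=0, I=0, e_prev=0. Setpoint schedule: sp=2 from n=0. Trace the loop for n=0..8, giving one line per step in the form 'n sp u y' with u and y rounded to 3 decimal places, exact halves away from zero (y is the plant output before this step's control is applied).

0 2 6.000 0.000
1 2 1.000 1.500
2 2 7.525 -0.050
3 2 1.689 1.891
4 2 9.254 0.044
5 2 2.091 2.305
6 2 10.852 0.062
7 2 2.147 2.701
8 2 12.372 -0.003

(exact arithmetic carried between steps; '≈' marks a value shown rounded to 6 d.p. or computed from one; I and e_prev carry over from the previous line; the table rounds u and y to 3 d.p., halves away from zero)
n=0: y=0, sp=2, e=sp−y=2; I=2, D=e−e_prev=2; u=5/4·2+3/4·2+1·2=6; next y=-1/5·0+1/4·6=1.5
n=1: y=1.5, sp=2, e=sp−y=0.5; I=2.5, D=e−e_prev=-1.5; u=5/4·0.5+3/4·2.5+1·(-1.5)=1; next y=-1/5·1.5+1/4·1=-0.05
n=2: y=-0.05, sp=2, e=sp−y=2.05; I=4.55, D=e−e_prev=1.55; u=5/4·2.05+3/4·4.55+1·1.55=7.525; next y=-1/5·(-0.05)+1/4·7.525=1.89125
n=3: y=1.89125, sp=2, e=sp−y=0.10875; I=4.65875, D=e−e_prev=-1.94125; u=5/4·0.10875+3/4·4.65875+1·(-1.94125)=1.68875; next y=-1/5·1.89125+1/4·1.68875≈0.043938
n=4: y≈0.043938, sp=2, e=sp−y≈1.956063; I≈6.614813, D=e−e_prev≈1.847313; u=5/4·1.956063+3/4·6.614813+1·1.847313≈9.2535; next y=-1/5·0.043938+1/4·9.2535≈2.304588
n=5: y≈2.304588, sp=2, e=sp−y≈-0.304588; I≈6.310225, D=e−e_prev≈-2.26065; u=5/4·(-0.304588)+3/4·6.310225+1·(-2.26065)≈2.091284; next y=-1/5·2.304588+1/4·2.091284≈0.061904
n=6: y≈0.061904, sp=2, e=sp−y≈1.938096; I≈8.248321, D=e−e_prev≈2.242684; u=5/4·1.938096+3/4·8.248321+1·2.242684≈10.851545; next y=-1/5·0.061904+1/4·10.851545≈2.700506
n=7: y≈2.700506, sp=2, e=sp−y≈-0.700506; I≈7.547816, D=e−e_prev≈-2.638602; u=5/4·(-0.700506)+3/4·7.547816+1·(-2.638602)≈2.146628; next y=-1/5·2.700506+1/4·2.146628≈-0.003444
n=8: y≈-0.003444, sp=2, e=sp−y≈2.003444; I≈9.551260, D=e−e_prev≈2.703950; u=5/4·2.003444+3/4·9.551260+1·2.703950≈12.371700; next y=-1/5·(-0.003444)+1/4·12.371700≈3.093614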